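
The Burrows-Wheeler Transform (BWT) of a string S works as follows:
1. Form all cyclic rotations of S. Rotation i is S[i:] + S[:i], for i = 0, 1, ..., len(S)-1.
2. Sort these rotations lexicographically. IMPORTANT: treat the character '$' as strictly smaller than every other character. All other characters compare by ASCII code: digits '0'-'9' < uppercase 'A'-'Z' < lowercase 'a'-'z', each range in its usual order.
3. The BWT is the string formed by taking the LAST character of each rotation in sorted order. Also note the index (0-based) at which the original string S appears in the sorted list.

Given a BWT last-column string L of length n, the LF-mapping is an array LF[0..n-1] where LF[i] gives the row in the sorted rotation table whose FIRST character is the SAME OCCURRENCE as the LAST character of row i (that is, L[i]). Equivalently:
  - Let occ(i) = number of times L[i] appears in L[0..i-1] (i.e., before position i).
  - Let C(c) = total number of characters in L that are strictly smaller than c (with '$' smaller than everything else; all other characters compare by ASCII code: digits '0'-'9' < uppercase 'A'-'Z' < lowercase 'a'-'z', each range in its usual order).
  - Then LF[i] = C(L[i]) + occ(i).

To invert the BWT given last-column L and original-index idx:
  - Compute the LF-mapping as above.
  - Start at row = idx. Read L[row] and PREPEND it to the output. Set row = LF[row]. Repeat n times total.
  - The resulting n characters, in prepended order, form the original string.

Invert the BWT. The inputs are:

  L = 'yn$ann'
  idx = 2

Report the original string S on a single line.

LF mapping: 5 2 0 1 3 4
Walk LF starting at row 2, prepending L[row]:
  step 1: row=2, L[2]='$', prepend. Next row=LF[2]=0
  step 2: row=0, L[0]='y', prepend. Next row=LF[0]=5
  step 3: row=5, L[5]='n', prepend. Next row=LF[5]=4
  step 4: row=4, L[4]='n', prepend. Next row=LF[4]=3
  step 5: row=3, L[3]='a', prepend. Next row=LF[3]=1
  step 6: row=1, L[1]='n', prepend. Next row=LF[1]=2
Reversed output: nanny$

Answer: nanny$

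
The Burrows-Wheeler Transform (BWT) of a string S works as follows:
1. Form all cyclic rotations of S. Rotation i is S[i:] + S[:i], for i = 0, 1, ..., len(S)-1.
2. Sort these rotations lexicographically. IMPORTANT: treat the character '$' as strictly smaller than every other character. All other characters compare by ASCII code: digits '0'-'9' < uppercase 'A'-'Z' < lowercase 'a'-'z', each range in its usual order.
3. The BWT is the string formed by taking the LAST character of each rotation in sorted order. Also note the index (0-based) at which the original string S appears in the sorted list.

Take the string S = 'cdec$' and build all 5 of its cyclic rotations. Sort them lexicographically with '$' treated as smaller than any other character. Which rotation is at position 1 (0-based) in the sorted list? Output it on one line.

Answer: c$cde

Derivation:
All 5 rotations (rotation i = S[i:]+S[:i]):
  rot[0] = cdec$
  rot[1] = dec$c
  rot[2] = ec$cd
  rot[3] = c$cde
  rot[4] = $cdec
Sorted (with $ < everything):
  sorted[0] = $cdec
  sorted[1] = c$cde
  sorted[2] = cdec$
  sorted[3] = dec$c
  sorted[4] = ec$cd
sorted[1] = c$cde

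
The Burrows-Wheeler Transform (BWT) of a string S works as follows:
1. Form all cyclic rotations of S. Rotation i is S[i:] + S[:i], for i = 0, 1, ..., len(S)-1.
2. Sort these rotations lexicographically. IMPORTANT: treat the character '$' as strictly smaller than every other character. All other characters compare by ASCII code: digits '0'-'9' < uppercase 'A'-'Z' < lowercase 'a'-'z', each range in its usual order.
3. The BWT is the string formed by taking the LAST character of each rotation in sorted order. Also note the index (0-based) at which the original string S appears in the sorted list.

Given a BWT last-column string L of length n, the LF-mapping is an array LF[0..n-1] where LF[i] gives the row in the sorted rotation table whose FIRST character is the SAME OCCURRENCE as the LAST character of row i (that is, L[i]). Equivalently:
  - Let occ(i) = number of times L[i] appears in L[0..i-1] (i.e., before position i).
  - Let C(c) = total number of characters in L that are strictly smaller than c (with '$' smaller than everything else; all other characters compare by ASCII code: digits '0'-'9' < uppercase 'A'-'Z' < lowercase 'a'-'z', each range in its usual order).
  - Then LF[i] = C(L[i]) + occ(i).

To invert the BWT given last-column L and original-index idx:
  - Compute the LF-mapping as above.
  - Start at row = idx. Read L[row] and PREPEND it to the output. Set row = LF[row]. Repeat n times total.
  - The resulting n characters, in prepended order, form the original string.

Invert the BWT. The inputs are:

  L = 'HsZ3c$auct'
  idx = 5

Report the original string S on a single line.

LF mapping: 2 7 3 1 5 0 4 9 6 8
Walk LF starting at row 5, prepending L[row]:
  step 1: row=5, L[5]='$', prepend. Next row=LF[5]=0
  step 2: row=0, L[0]='H', prepend. Next row=LF[0]=2
  step 3: row=2, L[2]='Z', prepend. Next row=LF[2]=3
  step 4: row=3, L[3]='3', prepend. Next row=LF[3]=1
  step 5: row=1, L[1]='s', prepend. Next row=LF[1]=7
  step 6: row=7, L[7]='u', prepend. Next row=LF[7]=9
  step 7: row=9, L[9]='t', prepend. Next row=LF[9]=8
  step 8: row=8, L[8]='c', prepend. Next row=LF[8]=6
  step 9: row=6, L[6]='a', prepend. Next row=LF[6]=4
  step 10: row=4, L[4]='c', prepend. Next row=LF[4]=5
Reversed output: cactus3ZH$

Answer: cactus3ZH$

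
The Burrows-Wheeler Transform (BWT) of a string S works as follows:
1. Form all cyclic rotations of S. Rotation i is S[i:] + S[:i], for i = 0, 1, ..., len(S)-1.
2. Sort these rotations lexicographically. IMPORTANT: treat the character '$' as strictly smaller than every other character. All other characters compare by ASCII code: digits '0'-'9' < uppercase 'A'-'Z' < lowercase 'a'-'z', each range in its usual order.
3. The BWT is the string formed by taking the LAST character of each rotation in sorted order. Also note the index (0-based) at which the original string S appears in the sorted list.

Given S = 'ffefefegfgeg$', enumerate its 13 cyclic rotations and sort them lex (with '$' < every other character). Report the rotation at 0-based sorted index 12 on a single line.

Answer: gfgeg$ffefefe

Derivation:
All 13 rotations (rotation i = S[i:]+S[:i]):
  rot[0] = ffefefegfgeg$
  rot[1] = fefefegfgeg$f
  rot[2] = efefegfgeg$ff
  rot[3] = fefegfgeg$ffe
  rot[4] = efegfgeg$ffef
  rot[5] = fegfgeg$ffefe
  rot[6] = egfgeg$ffefef
  rot[7] = gfgeg$ffefefe
  rot[8] = fgeg$ffefefeg
  rot[9] = geg$ffefefegf
  rot[10] = eg$ffefefegfg
  rot[11] = g$ffefefegfge
  rot[12] = $ffefefegfgeg
Sorted (with $ < everything):
  sorted[0] = $ffefefegfgeg
  sorted[1] = efefegfgeg$ff
  sorted[2] = efegfgeg$ffef
  sorted[3] = eg$ffefefegfg
  sorted[4] = egfgeg$ffefef
  sorted[5] = fefefegfgeg$f
  sorted[6] = fefegfgeg$ffe
  sorted[7] = fegfgeg$ffefe
  sorted[8] = ffefefegfgeg$
  sorted[9] = fgeg$ffefefeg
  sorted[10] = g$ffefefegfge
  sorted[11] = geg$ffefefegf
  sorted[12] = gfgeg$ffefefe
sorted[12] = gfgeg$ffefefe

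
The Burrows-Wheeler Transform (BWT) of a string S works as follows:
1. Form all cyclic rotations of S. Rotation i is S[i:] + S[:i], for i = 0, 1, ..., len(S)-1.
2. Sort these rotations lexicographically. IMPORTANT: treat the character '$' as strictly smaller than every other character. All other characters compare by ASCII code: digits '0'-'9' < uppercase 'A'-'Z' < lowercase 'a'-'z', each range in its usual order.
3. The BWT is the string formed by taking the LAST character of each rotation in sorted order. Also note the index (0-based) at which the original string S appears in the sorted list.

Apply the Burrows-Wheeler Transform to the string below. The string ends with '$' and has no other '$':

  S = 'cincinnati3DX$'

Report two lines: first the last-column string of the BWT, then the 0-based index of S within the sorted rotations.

Answer: Xi3Dn$ntccniia
5

Derivation:
All 14 rotations (rotation i = S[i:]+S[:i]):
  rot[0] = cincinnati3DX$
  rot[1] = incinnati3DX$c
  rot[2] = ncinnati3DX$ci
  rot[3] = cinnati3DX$cin
  rot[4] = innati3DX$cinc
  rot[5] = nnati3DX$cinci
  rot[6] = nati3DX$cincin
  rot[7] = ati3DX$cincinn
  rot[8] = ti3DX$cincinna
  rot[9] = i3DX$cincinnat
  rot[10] = 3DX$cincinnati
  rot[11] = DX$cincinnati3
  rot[12] = X$cincinnati3D
  rot[13] = $cincinnati3DX
Sorted (with $ < everything):
  sorted[0] = $cincinnati3DX  (last char: 'X')
  sorted[1] = 3DX$cincinnati  (last char: 'i')
  sorted[2] = DX$cincinnati3  (last char: '3')
  sorted[3] = X$cincinnati3D  (last char: 'D')
  sorted[4] = ati3DX$cincinn  (last char: 'n')
  sorted[5] = cincinnati3DX$  (last char: '$')
  sorted[6] = cinnati3DX$cin  (last char: 'n')
  sorted[7] = i3DX$cincinnat  (last char: 't')
  sorted[8] = incinnati3DX$c  (last char: 'c')
  sorted[9] = innati3DX$cinc  (last char: 'c')
  sorted[10] = nati3DX$cincin  (last char: 'n')
  sorted[11] = ncinnati3DX$ci  (last char: 'i')
  sorted[12] = nnati3DX$cinci  (last char: 'i')
  sorted[13] = ti3DX$cincinna  (last char: 'a')
Last column: Xi3Dn$ntccniia
Original string S is at sorted index 5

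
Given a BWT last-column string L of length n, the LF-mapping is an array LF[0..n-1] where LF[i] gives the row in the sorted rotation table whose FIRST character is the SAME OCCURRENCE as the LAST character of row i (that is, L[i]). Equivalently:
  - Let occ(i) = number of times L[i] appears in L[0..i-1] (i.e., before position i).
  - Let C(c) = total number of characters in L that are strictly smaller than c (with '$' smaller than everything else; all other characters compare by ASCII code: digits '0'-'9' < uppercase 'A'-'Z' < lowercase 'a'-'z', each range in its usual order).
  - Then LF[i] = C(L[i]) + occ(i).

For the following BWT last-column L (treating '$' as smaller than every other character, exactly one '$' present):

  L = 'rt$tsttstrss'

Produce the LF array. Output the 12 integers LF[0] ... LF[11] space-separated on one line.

Char counts: '$':1, 'r':2, 's':4, 't':5
C (first-col start): C('$')=0, C('r')=1, C('s')=3, C('t')=7
L[0]='r': occ=0, LF[0]=C('r')+0=1+0=1
L[1]='t': occ=0, LF[1]=C('t')+0=7+0=7
L[2]='$': occ=0, LF[2]=C('$')+0=0+0=0
L[3]='t': occ=1, LF[3]=C('t')+1=7+1=8
L[4]='s': occ=0, LF[4]=C('s')+0=3+0=3
L[5]='t': occ=2, LF[5]=C('t')+2=7+2=9
L[6]='t': occ=3, LF[6]=C('t')+3=7+3=10
L[7]='s': occ=1, LF[7]=C('s')+1=3+1=4
L[8]='t': occ=4, LF[8]=C('t')+4=7+4=11
L[9]='r': occ=1, LF[9]=C('r')+1=1+1=2
L[10]='s': occ=2, LF[10]=C('s')+2=3+2=5
L[11]='s': occ=3, LF[11]=C('s')+3=3+3=6

Answer: 1 7 0 8 3 9 10 4 11 2 5 6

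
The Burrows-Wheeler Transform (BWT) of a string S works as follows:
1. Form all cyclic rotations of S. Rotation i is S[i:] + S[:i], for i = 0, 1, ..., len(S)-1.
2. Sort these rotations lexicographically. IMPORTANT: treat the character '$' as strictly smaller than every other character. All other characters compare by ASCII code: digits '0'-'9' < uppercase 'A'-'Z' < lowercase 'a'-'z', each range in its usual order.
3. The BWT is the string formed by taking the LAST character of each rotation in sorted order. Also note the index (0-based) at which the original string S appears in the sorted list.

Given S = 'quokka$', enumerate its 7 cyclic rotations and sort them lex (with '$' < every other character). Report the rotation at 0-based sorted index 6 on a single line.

Answer: uokka$q

Derivation:
All 7 rotations (rotation i = S[i:]+S[:i]):
  rot[0] = quokka$
  rot[1] = uokka$q
  rot[2] = okka$qu
  rot[3] = kka$quo
  rot[4] = ka$quok
  rot[5] = a$quokk
  rot[6] = $quokka
Sorted (with $ < everything):
  sorted[0] = $quokka
  sorted[1] = a$quokk
  sorted[2] = ka$quok
  sorted[3] = kka$quo
  sorted[4] = okka$qu
  sorted[5] = quokka$
  sorted[6] = uokka$q
sorted[6] = uokka$q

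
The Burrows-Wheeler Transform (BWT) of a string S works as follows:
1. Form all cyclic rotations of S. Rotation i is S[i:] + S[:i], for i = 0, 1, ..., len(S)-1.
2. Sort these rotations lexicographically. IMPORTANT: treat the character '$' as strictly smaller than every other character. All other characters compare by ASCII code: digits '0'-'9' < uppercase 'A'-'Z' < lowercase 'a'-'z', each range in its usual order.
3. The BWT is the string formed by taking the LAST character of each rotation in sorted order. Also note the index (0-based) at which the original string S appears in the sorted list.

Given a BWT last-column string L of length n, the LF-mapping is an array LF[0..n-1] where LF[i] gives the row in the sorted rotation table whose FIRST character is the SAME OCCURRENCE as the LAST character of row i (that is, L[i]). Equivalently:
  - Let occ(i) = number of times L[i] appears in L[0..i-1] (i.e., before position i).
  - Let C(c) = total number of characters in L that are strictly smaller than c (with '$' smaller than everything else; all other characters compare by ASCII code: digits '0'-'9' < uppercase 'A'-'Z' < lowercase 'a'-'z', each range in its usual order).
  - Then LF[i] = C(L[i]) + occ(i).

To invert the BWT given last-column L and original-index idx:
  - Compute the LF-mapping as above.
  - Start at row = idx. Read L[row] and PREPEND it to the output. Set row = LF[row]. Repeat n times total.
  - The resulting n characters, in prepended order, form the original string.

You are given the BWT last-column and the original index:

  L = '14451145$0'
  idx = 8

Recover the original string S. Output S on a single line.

Answer: 511405441$

Derivation:
LF mapping: 2 5 6 8 3 4 7 9 0 1
Walk LF starting at row 8, prepending L[row]:
  step 1: row=8, L[8]='$', prepend. Next row=LF[8]=0
  step 2: row=0, L[0]='1', prepend. Next row=LF[0]=2
  step 3: row=2, L[2]='4', prepend. Next row=LF[2]=6
  step 4: row=6, L[6]='4', prepend. Next row=LF[6]=7
  step 5: row=7, L[7]='5', prepend. Next row=LF[7]=9
  step 6: row=9, L[9]='0', prepend. Next row=LF[9]=1
  step 7: row=1, L[1]='4', prepend. Next row=LF[1]=5
  step 8: row=5, L[5]='1', prepend. Next row=LF[5]=4
  step 9: row=4, L[4]='1', prepend. Next row=LF[4]=3
  step 10: row=3, L[3]='5', prepend. Next row=LF[3]=8
Reversed output: 511405441$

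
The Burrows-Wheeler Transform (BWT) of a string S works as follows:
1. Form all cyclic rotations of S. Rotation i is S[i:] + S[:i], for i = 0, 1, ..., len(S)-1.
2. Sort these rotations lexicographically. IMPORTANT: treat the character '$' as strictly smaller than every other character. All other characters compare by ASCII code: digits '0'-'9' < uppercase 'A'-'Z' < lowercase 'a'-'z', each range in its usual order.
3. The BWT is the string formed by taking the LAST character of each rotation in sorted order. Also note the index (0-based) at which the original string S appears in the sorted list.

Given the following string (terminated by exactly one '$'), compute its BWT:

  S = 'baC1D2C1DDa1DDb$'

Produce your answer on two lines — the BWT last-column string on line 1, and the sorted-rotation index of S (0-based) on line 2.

Answer: bCCaDa2111DDDbD$
15

Derivation:
All 16 rotations (rotation i = S[i:]+S[:i]):
  rot[0] = baC1D2C1DDa1DDb$
  rot[1] = aC1D2C1DDa1DDb$b
  rot[2] = C1D2C1DDa1DDb$ba
  rot[3] = 1D2C1DDa1DDb$baC
  rot[4] = D2C1DDa1DDb$baC1
  rot[5] = 2C1DDa1DDb$baC1D
  rot[6] = C1DDa1DDb$baC1D2
  rot[7] = 1DDa1DDb$baC1D2C
  rot[8] = DDa1DDb$baC1D2C1
  rot[9] = Da1DDb$baC1D2C1D
  rot[10] = a1DDb$baC1D2C1DD
  rot[11] = 1DDb$baC1D2C1DDa
  rot[12] = DDb$baC1D2C1DDa1
  rot[13] = Db$baC1D2C1DDa1D
  rot[14] = b$baC1D2C1DDa1DD
  rot[15] = $baC1D2C1DDa1DDb
Sorted (with $ < everything):
  sorted[0] = $baC1D2C1DDa1DDb  (last char: 'b')
  sorted[1] = 1D2C1DDa1DDb$baC  (last char: 'C')
  sorted[2] = 1DDa1DDb$baC1D2C  (last char: 'C')
  sorted[3] = 1DDb$baC1D2C1DDa  (last char: 'a')
  sorted[4] = 2C1DDa1DDb$baC1D  (last char: 'D')
  sorted[5] = C1D2C1DDa1DDb$ba  (last char: 'a')
  sorted[6] = C1DDa1DDb$baC1D2  (last char: '2')
  sorted[7] = D2C1DDa1DDb$baC1  (last char: '1')
  sorted[8] = DDa1DDb$baC1D2C1  (last char: '1')
  sorted[9] = DDb$baC1D2C1DDa1  (last char: '1')
  sorted[10] = Da1DDb$baC1D2C1D  (last char: 'D')
  sorted[11] = Db$baC1D2C1DDa1D  (last char: 'D')
  sorted[12] = a1DDb$baC1D2C1DD  (last char: 'D')
  sorted[13] = aC1D2C1DDa1DDb$b  (last char: 'b')
  sorted[14] = b$baC1D2C1DDa1DD  (last char: 'D')
  sorted[15] = baC1D2C1DDa1DDb$  (last char: '$')
Last column: bCCaDa2111DDDbD$
Original string S is at sorted index 15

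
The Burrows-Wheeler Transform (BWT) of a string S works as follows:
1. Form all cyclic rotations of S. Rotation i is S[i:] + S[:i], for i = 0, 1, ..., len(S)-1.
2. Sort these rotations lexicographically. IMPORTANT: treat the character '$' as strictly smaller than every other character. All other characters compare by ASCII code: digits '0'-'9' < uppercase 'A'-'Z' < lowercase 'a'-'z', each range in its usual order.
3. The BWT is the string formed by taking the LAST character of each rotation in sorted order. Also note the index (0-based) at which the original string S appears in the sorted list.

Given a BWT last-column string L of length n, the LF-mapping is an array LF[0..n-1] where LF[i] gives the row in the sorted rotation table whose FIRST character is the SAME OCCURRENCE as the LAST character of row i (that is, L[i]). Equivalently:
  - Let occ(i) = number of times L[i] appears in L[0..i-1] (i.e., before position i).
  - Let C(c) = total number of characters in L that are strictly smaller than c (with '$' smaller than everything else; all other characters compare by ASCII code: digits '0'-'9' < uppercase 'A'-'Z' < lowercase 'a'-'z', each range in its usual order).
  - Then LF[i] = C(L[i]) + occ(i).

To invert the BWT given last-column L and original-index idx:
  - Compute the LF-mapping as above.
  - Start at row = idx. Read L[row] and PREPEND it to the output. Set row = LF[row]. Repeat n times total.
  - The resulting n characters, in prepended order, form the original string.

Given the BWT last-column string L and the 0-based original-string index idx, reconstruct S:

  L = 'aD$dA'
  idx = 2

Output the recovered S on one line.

LF mapping: 3 2 0 4 1
Walk LF starting at row 2, prepending L[row]:
  step 1: row=2, L[2]='$', prepend. Next row=LF[2]=0
  step 2: row=0, L[0]='a', prepend. Next row=LF[0]=3
  step 3: row=3, L[3]='d', prepend. Next row=LF[3]=4
  step 4: row=4, L[4]='A', prepend. Next row=LF[4]=1
  step 5: row=1, L[1]='D', prepend. Next row=LF[1]=2
Reversed output: DAda$

Answer: DAda$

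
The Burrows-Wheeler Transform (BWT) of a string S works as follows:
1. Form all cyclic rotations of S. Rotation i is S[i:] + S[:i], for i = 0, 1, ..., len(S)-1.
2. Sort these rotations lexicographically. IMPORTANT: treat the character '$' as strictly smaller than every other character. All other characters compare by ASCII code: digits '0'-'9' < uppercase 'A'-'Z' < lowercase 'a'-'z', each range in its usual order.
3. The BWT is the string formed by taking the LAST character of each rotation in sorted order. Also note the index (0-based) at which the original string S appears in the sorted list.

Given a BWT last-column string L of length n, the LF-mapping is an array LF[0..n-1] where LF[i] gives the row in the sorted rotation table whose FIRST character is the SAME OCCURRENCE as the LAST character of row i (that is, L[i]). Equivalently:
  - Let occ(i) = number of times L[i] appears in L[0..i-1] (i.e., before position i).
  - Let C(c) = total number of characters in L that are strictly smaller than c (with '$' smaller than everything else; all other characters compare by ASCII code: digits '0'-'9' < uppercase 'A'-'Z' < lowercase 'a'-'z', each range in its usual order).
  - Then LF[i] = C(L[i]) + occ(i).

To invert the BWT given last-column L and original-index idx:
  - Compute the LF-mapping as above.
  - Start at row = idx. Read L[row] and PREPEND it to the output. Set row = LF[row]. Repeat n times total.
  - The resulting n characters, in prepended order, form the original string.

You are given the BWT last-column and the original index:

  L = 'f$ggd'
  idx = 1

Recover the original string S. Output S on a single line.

LF mapping: 2 0 3 4 1
Walk LF starting at row 1, prepending L[row]:
  step 1: row=1, L[1]='$', prepend. Next row=LF[1]=0
  step 2: row=0, L[0]='f', prepend. Next row=LF[0]=2
  step 3: row=2, L[2]='g', prepend. Next row=LF[2]=3
  step 4: row=3, L[3]='g', prepend. Next row=LF[3]=4
  step 5: row=4, L[4]='d', prepend. Next row=LF[4]=1
Reversed output: dggf$

Answer: dggf$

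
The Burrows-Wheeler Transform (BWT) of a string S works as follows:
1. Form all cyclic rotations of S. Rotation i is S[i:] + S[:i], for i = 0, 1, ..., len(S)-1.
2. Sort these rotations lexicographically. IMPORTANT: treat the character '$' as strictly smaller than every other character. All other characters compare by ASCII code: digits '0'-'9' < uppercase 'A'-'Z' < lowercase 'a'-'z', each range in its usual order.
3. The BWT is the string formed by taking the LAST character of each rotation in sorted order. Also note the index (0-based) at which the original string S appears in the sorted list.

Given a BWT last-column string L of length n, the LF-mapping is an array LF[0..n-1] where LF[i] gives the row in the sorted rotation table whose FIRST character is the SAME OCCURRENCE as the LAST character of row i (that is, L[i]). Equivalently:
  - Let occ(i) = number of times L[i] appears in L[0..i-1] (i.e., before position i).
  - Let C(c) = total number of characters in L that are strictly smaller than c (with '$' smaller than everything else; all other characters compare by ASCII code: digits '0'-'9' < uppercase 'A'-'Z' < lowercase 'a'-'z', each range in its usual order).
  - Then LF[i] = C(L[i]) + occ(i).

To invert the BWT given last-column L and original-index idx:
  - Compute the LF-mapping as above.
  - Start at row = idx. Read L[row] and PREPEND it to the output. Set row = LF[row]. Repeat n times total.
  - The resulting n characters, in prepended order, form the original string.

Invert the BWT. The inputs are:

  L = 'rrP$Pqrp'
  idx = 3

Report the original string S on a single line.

Answer: prrPPqr$

Derivation:
LF mapping: 5 6 1 0 2 4 7 3
Walk LF starting at row 3, prepending L[row]:
  step 1: row=3, L[3]='$', prepend. Next row=LF[3]=0
  step 2: row=0, L[0]='r', prepend. Next row=LF[0]=5
  step 3: row=5, L[5]='q', prepend. Next row=LF[5]=4
  step 4: row=4, L[4]='P', prepend. Next row=LF[4]=2
  step 5: row=2, L[2]='P', prepend. Next row=LF[2]=1
  step 6: row=1, L[1]='r', prepend. Next row=LF[1]=6
  step 7: row=6, L[6]='r', prepend. Next row=LF[6]=7
  step 8: row=7, L[7]='p', prepend. Next row=LF[7]=3
Reversed output: prrPPqr$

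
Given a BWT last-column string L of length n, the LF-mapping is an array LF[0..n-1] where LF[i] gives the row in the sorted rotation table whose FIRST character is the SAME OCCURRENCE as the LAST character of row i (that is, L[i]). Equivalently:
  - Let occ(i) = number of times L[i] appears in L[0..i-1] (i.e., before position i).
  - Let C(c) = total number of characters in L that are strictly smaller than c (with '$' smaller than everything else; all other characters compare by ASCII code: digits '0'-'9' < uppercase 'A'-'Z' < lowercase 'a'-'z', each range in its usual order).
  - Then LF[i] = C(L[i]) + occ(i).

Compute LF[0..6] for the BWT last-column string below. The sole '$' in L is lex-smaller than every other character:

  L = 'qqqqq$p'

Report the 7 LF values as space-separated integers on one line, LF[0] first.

Answer: 2 3 4 5 6 0 1

Derivation:
Char counts: '$':1, 'p':1, 'q':5
C (first-col start): C('$')=0, C('p')=1, C('q')=2
L[0]='q': occ=0, LF[0]=C('q')+0=2+0=2
L[1]='q': occ=1, LF[1]=C('q')+1=2+1=3
L[2]='q': occ=2, LF[2]=C('q')+2=2+2=4
L[3]='q': occ=3, LF[3]=C('q')+3=2+3=5
L[4]='q': occ=4, LF[4]=C('q')+4=2+4=6
L[5]='$': occ=0, LF[5]=C('$')+0=0+0=0
L[6]='p': occ=0, LF[6]=C('p')+0=1+0=1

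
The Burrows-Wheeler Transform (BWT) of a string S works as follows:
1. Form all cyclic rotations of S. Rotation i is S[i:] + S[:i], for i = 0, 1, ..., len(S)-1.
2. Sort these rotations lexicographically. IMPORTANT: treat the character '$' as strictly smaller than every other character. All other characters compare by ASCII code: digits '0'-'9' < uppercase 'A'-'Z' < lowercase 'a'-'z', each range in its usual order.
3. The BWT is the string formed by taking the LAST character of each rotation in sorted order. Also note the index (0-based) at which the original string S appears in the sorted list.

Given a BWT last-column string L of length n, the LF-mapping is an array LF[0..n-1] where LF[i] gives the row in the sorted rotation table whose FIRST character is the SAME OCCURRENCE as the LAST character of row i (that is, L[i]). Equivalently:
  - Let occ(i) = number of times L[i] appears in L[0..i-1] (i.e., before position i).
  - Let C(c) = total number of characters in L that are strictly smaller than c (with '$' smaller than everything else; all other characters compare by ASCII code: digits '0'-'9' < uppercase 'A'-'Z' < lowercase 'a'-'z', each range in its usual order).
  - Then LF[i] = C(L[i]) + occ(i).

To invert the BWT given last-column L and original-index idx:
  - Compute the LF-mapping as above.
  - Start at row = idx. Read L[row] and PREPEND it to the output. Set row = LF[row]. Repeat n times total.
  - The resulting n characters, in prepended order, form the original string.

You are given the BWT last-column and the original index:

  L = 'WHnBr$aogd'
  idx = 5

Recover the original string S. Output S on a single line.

Answer: dragonHBW$

Derivation:
LF mapping: 3 2 7 1 9 0 4 8 6 5
Walk LF starting at row 5, prepending L[row]:
  step 1: row=5, L[5]='$', prepend. Next row=LF[5]=0
  step 2: row=0, L[0]='W', prepend. Next row=LF[0]=3
  step 3: row=3, L[3]='B', prepend. Next row=LF[3]=1
  step 4: row=1, L[1]='H', prepend. Next row=LF[1]=2
  step 5: row=2, L[2]='n', prepend. Next row=LF[2]=7
  step 6: row=7, L[7]='o', prepend. Next row=LF[7]=8
  step 7: row=8, L[8]='g', prepend. Next row=LF[8]=6
  step 8: row=6, L[6]='a', prepend. Next row=LF[6]=4
  step 9: row=4, L[4]='r', prepend. Next row=LF[4]=9
  step 10: row=9, L[9]='d', prepend. Next row=LF[9]=5
Reversed output: dragonHBW$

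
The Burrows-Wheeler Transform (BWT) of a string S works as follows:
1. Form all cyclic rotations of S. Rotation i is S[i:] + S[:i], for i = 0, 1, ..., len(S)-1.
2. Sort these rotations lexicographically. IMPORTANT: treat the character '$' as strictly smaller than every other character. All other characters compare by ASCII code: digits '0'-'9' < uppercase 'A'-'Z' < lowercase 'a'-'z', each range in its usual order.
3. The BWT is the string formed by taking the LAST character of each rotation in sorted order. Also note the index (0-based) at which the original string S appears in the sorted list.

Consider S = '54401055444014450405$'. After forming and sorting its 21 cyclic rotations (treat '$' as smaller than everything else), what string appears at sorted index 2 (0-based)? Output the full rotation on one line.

All 21 rotations (rotation i = S[i:]+S[:i]):
  rot[0] = 54401055444014450405$
  rot[1] = 4401055444014450405$5
  rot[2] = 401055444014450405$54
  rot[3] = 01055444014450405$544
  rot[4] = 1055444014450405$5440
  rot[5] = 055444014450405$54401
  rot[6] = 55444014450405$544010
  rot[7] = 5444014450405$5440105
  rot[8] = 444014450405$54401055
  rot[9] = 44014450405$544010554
  rot[10] = 4014450405$5440105544
  rot[11] = 014450405$54401055444
  rot[12] = 14450405$544010554440
  rot[13] = 4450405$5440105544401
  rot[14] = 450405$54401055444014
  rot[15] = 50405$544010554440144
  rot[16] = 0405$5440105544401445
  rot[17] = 405$54401055444014450
  rot[18] = 05$544010554440144504
  rot[19] = 5$5440105544401445040
  rot[20] = $54401055444014450405
Sorted (with $ < everything):
  sorted[0] = $54401055444014450405
  sorted[1] = 01055444014450405$544
  sorted[2] = 014450405$54401055444
  sorted[3] = 0405$5440105544401445
  sorted[4] = 05$544010554440144504
  sorted[5] = 055444014450405$54401
  sorted[6] = 1055444014450405$5440
  sorted[7] = 14450405$544010554440
  sorted[8] = 401055444014450405$54
  sorted[9] = 4014450405$5440105544
  sorted[10] = 405$54401055444014450
  sorted[11] = 4401055444014450405$5
  sorted[12] = 44014450405$544010554
  sorted[13] = 444014450405$54401055
  sorted[14] = 4450405$5440105544401
  sorted[15] = 450405$54401055444014
  sorted[16] = 5$5440105544401445040
  sorted[17] = 50405$544010554440144
  sorted[18] = 54401055444014450405$
  sorted[19] = 5444014450405$5440105
  sorted[20] = 55444014450405$544010
sorted[2] = 014450405$54401055444

Answer: 014450405$54401055444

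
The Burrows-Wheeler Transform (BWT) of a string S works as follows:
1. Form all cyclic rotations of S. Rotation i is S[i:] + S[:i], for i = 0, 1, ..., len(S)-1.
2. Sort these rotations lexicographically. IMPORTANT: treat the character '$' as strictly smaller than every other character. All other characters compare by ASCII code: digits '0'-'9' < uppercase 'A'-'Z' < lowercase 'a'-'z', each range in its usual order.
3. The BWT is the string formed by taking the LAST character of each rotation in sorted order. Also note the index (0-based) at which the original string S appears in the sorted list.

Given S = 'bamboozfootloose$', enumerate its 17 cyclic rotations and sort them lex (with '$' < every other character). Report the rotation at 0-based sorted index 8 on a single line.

All 17 rotations (rotation i = S[i:]+S[:i]):
  rot[0] = bamboozfootloose$
  rot[1] = amboozfootloose$b
  rot[2] = mboozfootloose$ba
  rot[3] = boozfootloose$bam
  rot[4] = oozfootloose$bamb
  rot[5] = ozfootloose$bambo
  rot[6] = zfootloose$bamboo
  rot[7] = footloose$bambooz
  rot[8] = ootloose$bamboozf
  rot[9] = otloose$bamboozfo
  rot[10] = tloose$bamboozfoo
  rot[11] = loose$bamboozfoot
  rot[12] = oose$bamboozfootl
  rot[13] = ose$bamboozfootlo
  rot[14] = se$bamboozfootloo
  rot[15] = e$bamboozfootloos
  rot[16] = $bamboozfootloose
Sorted (with $ < everything):
  sorted[0] = $bamboozfootloose
  sorted[1] = amboozfootloose$b
  sorted[2] = bamboozfootloose$
  sorted[3] = boozfootloose$bam
  sorted[4] = e$bamboozfootloos
  sorted[5] = footloose$bambooz
  sorted[6] = loose$bamboozfoot
  sorted[7] = mboozfootloose$ba
  sorted[8] = oose$bamboozfootl
  sorted[9] = ootloose$bamboozf
  sorted[10] = oozfootloose$bamb
  sorted[11] = ose$bamboozfootlo
  sorted[12] = otloose$bamboozfo
  sorted[13] = ozfootloose$bambo
  sorted[14] = se$bamboozfootloo
  sorted[15] = tloose$bamboozfoo
  sorted[16] = zfootloose$bamboo
sorted[8] = oose$bamboozfootl

Answer: oose$bamboozfootl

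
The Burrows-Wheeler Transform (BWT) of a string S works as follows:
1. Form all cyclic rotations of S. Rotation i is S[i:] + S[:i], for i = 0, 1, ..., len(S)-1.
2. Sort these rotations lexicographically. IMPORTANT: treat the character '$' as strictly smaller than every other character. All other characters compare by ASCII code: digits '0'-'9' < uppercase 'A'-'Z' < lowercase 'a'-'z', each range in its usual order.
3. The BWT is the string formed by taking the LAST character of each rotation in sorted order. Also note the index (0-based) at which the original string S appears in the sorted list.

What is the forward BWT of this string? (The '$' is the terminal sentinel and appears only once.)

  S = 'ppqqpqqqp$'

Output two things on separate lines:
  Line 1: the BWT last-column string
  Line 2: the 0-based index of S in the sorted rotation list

All 10 rotations (rotation i = S[i:]+S[:i]):
  rot[0] = ppqqpqqqp$
  rot[1] = pqqpqqqp$p
  rot[2] = qqpqqqp$pp
  rot[3] = qpqqqp$ppq
  rot[4] = pqqqp$ppqq
  rot[5] = qqqp$ppqqp
  rot[6] = qqp$ppqqpq
  rot[7] = qp$ppqqpqq
  rot[8] = p$ppqqpqqq
  rot[9] = $ppqqpqqqp
Sorted (with $ < everything):
  sorted[0] = $ppqqpqqqp  (last char: 'p')
  sorted[1] = p$ppqqpqqq  (last char: 'q')
  sorted[2] = ppqqpqqqp$  (last char: '$')
  sorted[3] = pqqpqqqp$p  (last char: 'p')
  sorted[4] = pqqqp$ppqq  (last char: 'q')
  sorted[5] = qp$ppqqpqq  (last char: 'q')
  sorted[6] = qpqqqp$ppq  (last char: 'q')
  sorted[7] = qqp$ppqqpq  (last char: 'q')
  sorted[8] = qqpqqqp$pp  (last char: 'p')
  sorted[9] = qqqp$ppqqp  (last char: 'p')
Last column: pq$pqqqqpp
Original string S is at sorted index 2

Answer: pq$pqqqqpp
2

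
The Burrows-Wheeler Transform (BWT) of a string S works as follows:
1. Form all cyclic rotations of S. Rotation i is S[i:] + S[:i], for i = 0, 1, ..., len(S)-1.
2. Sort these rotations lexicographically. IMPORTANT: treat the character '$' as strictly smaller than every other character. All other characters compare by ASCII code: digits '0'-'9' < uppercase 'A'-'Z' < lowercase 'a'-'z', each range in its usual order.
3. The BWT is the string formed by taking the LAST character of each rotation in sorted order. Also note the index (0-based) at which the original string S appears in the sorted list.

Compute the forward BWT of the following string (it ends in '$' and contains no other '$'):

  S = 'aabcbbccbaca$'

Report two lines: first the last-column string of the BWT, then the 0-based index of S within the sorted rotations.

Answer: ac$abccabacbb
2

Derivation:
All 13 rotations (rotation i = S[i:]+S[:i]):
  rot[0] = aabcbbccbaca$
  rot[1] = abcbbccbaca$a
  rot[2] = bcbbccbaca$aa
  rot[3] = cbbccbaca$aab
  rot[4] = bbccbaca$aabc
  rot[5] = bccbaca$aabcb
  rot[6] = ccbaca$aabcbb
  rot[7] = cbaca$aabcbbc
  rot[8] = baca$aabcbbcc
  rot[9] = aca$aabcbbccb
  rot[10] = ca$aabcbbccba
  rot[11] = a$aabcbbccbac
  rot[12] = $aabcbbccbaca
Sorted (with $ < everything):
  sorted[0] = $aabcbbccbaca  (last char: 'a')
  sorted[1] = a$aabcbbccbac  (last char: 'c')
  sorted[2] = aabcbbccbaca$  (last char: '$')
  sorted[3] = abcbbccbaca$a  (last char: 'a')
  sorted[4] = aca$aabcbbccb  (last char: 'b')
  sorted[5] = baca$aabcbbcc  (last char: 'c')
  sorted[6] = bbccbaca$aabc  (last char: 'c')
  sorted[7] = bcbbccbaca$aa  (last char: 'a')
  sorted[8] = bccbaca$aabcb  (last char: 'b')
  sorted[9] = ca$aabcbbccba  (last char: 'a')
  sorted[10] = cbaca$aabcbbc  (last char: 'c')
  sorted[11] = cbbccbaca$aab  (last char: 'b')
  sorted[12] = ccbaca$aabcbb  (last char: 'b')
Last column: ac$abccabacbb
Original string S is at sorted index 2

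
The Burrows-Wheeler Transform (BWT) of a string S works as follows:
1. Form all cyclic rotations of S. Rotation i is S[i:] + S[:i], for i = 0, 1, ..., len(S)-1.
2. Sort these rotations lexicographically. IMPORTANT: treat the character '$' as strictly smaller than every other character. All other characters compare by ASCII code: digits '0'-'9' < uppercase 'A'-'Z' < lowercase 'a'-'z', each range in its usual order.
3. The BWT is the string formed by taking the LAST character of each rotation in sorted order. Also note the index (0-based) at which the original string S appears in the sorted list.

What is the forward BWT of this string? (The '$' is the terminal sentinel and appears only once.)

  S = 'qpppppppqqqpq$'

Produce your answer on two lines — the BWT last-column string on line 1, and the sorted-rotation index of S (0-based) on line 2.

Answer: qqpppppqpp$qqp
10

Derivation:
All 14 rotations (rotation i = S[i:]+S[:i]):
  rot[0] = qpppppppqqqpq$
  rot[1] = pppppppqqqpq$q
  rot[2] = ppppppqqqpq$qp
  rot[3] = pppppqqqpq$qpp
  rot[4] = ppppqqqpq$qppp
  rot[5] = pppqqqpq$qpppp
  rot[6] = ppqqqpq$qppppp
  rot[7] = pqqqpq$qpppppp
  rot[8] = qqqpq$qppppppp
  rot[9] = qqpq$qpppppppq
  rot[10] = qpq$qpppppppqq
  rot[11] = pq$qpppppppqqq
  rot[12] = q$qpppppppqqqp
  rot[13] = $qpppppppqqqpq
Sorted (with $ < everything):
  sorted[0] = $qpppppppqqqpq  (last char: 'q')
  sorted[1] = pppppppqqqpq$q  (last char: 'q')
  sorted[2] = ppppppqqqpq$qp  (last char: 'p')
  sorted[3] = pppppqqqpq$qpp  (last char: 'p')
  sorted[4] = ppppqqqpq$qppp  (last char: 'p')
  sorted[5] = pppqqqpq$qpppp  (last char: 'p')
  sorted[6] = ppqqqpq$qppppp  (last char: 'p')
  sorted[7] = pq$qpppppppqqq  (last char: 'q')
  sorted[8] = pqqqpq$qpppppp  (last char: 'p')
  sorted[9] = q$qpppppppqqqp  (last char: 'p')
  sorted[10] = qpppppppqqqpq$  (last char: '$')
  sorted[11] = qpq$qpppppppqq  (last char: 'q')
  sorted[12] = qqpq$qpppppppq  (last char: 'q')
  sorted[13] = qqqpq$qppppppp  (last char: 'p')
Last column: qqpppppqpp$qqp
Original string S is at sorted index 10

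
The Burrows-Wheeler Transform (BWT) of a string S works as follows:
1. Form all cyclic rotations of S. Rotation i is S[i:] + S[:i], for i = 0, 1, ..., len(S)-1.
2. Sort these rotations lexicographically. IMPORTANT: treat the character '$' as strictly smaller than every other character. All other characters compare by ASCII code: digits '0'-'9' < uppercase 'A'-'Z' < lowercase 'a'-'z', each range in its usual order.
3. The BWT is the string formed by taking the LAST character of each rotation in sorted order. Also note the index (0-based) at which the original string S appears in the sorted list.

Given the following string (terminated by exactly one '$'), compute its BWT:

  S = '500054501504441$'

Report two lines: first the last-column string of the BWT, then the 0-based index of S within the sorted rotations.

Answer: 150550404405$410
12

Derivation:
All 16 rotations (rotation i = S[i:]+S[:i]):
  rot[0] = 500054501504441$
  rot[1] = 00054501504441$5
  rot[2] = 0054501504441$50
  rot[3] = 054501504441$500
  rot[4] = 54501504441$5000
  rot[5] = 4501504441$50005
  rot[6] = 501504441$500054
  rot[7] = 01504441$5000545
  rot[8] = 1504441$50005450
  rot[9] = 504441$500054501
  rot[10] = 04441$5000545015
  rot[11] = 4441$50005450150
  rot[12] = 441$500054501504
  rot[13] = 41$5000545015044
  rot[14] = 1$50005450150444
  rot[15] = $500054501504441
Sorted (with $ < everything):
  sorted[0] = $500054501504441  (last char: '1')
  sorted[1] = 00054501504441$5  (last char: '5')
  sorted[2] = 0054501504441$50  (last char: '0')
  sorted[3] = 01504441$5000545  (last char: '5')
  sorted[4] = 04441$5000545015  (last char: '5')
  sorted[5] = 054501504441$500  (last char: '0')
  sorted[6] = 1$50005450150444  (last char: '4')
  sorted[7] = 1504441$50005450  (last char: '0')
  sorted[8] = 41$5000545015044  (last char: '4')
  sorted[9] = 441$500054501504  (last char: '4')
  sorted[10] = 4441$50005450150  (last char: '0')
  sorted[11] = 4501504441$50005  (last char: '5')
  sorted[12] = 500054501504441$  (last char: '$')
  sorted[13] = 501504441$500054  (last char: '4')
  sorted[14] = 504441$500054501  (last char: '1')
  sorted[15] = 54501504441$5000  (last char: '0')
Last column: 150550404405$410
Original string S is at sorted index 12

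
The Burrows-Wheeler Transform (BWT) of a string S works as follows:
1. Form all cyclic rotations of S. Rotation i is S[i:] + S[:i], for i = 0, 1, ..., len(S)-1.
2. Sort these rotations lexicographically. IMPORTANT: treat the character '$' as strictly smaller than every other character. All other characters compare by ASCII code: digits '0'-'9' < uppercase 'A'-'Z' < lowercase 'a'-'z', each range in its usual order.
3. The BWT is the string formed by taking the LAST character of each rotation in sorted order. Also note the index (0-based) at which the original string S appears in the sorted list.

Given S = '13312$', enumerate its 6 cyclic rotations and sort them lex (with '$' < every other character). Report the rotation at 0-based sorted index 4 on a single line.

Answer: 312$13

Derivation:
All 6 rotations (rotation i = S[i:]+S[:i]):
  rot[0] = 13312$
  rot[1] = 3312$1
  rot[2] = 312$13
  rot[3] = 12$133
  rot[4] = 2$1331
  rot[5] = $13312
Sorted (with $ < everything):
  sorted[0] = $13312
  sorted[1] = 12$133
  sorted[2] = 13312$
  sorted[3] = 2$1331
  sorted[4] = 312$13
  sorted[5] = 3312$1
sorted[4] = 312$13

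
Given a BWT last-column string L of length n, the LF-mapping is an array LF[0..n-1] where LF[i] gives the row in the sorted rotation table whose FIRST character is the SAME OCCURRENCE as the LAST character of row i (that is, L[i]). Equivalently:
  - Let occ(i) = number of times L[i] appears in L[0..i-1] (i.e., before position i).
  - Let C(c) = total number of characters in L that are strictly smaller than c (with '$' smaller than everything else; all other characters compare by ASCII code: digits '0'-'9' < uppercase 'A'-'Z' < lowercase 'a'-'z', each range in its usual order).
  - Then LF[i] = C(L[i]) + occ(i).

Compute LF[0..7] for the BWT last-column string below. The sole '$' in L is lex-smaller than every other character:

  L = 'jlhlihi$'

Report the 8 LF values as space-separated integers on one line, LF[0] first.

Char counts: '$':1, 'h':2, 'i':2, 'j':1, 'l':2
C (first-col start): C('$')=0, C('h')=1, C('i')=3, C('j')=5, C('l')=6
L[0]='j': occ=0, LF[0]=C('j')+0=5+0=5
L[1]='l': occ=0, LF[1]=C('l')+0=6+0=6
L[2]='h': occ=0, LF[2]=C('h')+0=1+0=1
L[3]='l': occ=1, LF[3]=C('l')+1=6+1=7
L[4]='i': occ=0, LF[4]=C('i')+0=3+0=3
L[5]='h': occ=1, LF[5]=C('h')+1=1+1=2
L[6]='i': occ=1, LF[6]=C('i')+1=3+1=4
L[7]='$': occ=0, LF[7]=C('$')+0=0+0=0

Answer: 5 6 1 7 3 2 4 0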